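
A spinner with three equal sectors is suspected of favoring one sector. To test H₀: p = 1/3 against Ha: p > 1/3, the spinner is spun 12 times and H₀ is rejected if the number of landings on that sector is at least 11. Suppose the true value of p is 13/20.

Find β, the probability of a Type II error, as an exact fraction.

A Type II error is failing to reject when Ha holds: with p = 13/20, β = P(Y ≤ 10).
Summing C(12,j)·(13/20)^j·(7/20)^{12-j} for j = 0..10 gives 3922160441778411/4096000000000000.

3922160441778411/4096000000000000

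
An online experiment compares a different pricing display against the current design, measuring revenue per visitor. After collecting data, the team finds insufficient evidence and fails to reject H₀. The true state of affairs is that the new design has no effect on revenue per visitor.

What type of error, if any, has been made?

No error — this is a correct decision.

The conventional null hypothesis here is that the new design has no effect on revenue per visitor.
The test retained a true H₀ — the decision matches the true state.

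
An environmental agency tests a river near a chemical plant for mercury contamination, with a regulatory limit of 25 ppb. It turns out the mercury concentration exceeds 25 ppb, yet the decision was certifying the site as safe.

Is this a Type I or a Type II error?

Type II error

The null hypothesis here is that the mercury concentration is at or below 25 ppb (safe).
'Certifying the site as safe' corresponds to failing to reject H₀.
H₀ was not rejected but H₀ is false — a Type II error (false negative).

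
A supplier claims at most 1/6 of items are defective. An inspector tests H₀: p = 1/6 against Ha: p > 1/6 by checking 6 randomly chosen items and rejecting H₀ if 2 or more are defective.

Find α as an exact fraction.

12281/46656

Under H₀, S ~ Binomial(6, 1/6); the Type I error rate is P(S ≥ 2).
Computing the lower-tail complement: 1 − 34375/46656 = 12281/46656.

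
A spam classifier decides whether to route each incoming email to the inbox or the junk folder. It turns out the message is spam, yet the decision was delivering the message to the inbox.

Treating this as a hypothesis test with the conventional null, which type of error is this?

The null hypothesis here is that the message is legitimate (not spam).
'Delivering the message to the inbox' corresponds to failing to reject H₀.
H₀ was not rejected but H₀ is false — a Type II error (false negative).

Type II error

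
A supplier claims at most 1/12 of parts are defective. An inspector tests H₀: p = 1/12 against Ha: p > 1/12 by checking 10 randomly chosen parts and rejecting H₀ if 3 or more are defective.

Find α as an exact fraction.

229526089/5159780352

Under H₀, Y ~ Binomial(10, 1/12); the Type I error rate is P(Y ≥ 3).
Via the complement, α = 1 − Σ_{j=0}^{2} C(10,j)(1/12)^j(11/12)^{10-j} = 229526089/5159780352.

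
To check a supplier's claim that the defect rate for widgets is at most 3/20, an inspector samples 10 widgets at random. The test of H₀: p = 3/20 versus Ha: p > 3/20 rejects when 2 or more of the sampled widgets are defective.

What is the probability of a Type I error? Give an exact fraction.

4666369804641/10240000000000

The significance level is the probability, assuming p = 3/20, of seeing 2 or more defectives in 10 draws.
Computing the lower-tail complement: 1 − 5573630195359/10240000000000 = 4666369804641/10240000000000.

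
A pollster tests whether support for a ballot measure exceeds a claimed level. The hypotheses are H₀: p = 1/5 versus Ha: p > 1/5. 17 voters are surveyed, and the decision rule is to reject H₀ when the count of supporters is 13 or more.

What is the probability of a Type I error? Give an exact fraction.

131009/152587890625

Under H₀, X ~ Binomial(17, 1/5), and α = P(X ≥ 13).
P(X ≥ 13) = Σ_{j=13}^{17} C(17,j)·(1/5)^j·(4/5)^{17-j} = 131009/152587890625.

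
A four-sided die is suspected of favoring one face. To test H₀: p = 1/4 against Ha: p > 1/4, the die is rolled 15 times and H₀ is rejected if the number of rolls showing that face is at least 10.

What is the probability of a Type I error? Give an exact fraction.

426785/536870912

Under H₀, K ~ Binomial(15, 1/4), and α = P(K ≥ 10).
Summing C(15,j)(1/4)^j(3/4)^{15−j} for j = 10,…,15 gives 426785/536870912.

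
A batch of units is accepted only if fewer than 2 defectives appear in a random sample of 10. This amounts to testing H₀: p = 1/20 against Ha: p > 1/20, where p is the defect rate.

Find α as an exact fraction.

882056764409/10240000000000

The significance level is the probability, assuming p = 1/20, of seeing 2 or more defectives in 10 draws.
Via the complement, α = 1 − Σ_{j=0}^{1} C(10,j)(1/20)^j(19/20)^{10-j} = 882056764409/10240000000000.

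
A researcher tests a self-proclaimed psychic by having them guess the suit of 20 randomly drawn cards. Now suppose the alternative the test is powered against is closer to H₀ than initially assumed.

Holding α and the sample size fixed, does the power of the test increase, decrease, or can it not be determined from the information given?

It decreases.

When the true parameter is near the null value, the test has a harder time distinguishing Ha from H₀.
Since power = 1 − β and β increases, power decreases.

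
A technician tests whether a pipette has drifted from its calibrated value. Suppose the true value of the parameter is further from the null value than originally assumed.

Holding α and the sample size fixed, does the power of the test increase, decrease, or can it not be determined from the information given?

The further the true parameter sits from the null value, the more of the Ha sampling distribution falls in the rejection region.
Since power = 1 − β and β decreases, power increases.

It increases.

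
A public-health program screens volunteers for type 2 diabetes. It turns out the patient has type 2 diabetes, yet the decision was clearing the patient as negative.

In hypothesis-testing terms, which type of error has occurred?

The null hypothesis here is that the patient does not have type 2 diabetes.
'Clearing the patient as negative' corresponds to failing to reject H₀.
H₀ was not rejected but H₀ is false — a Type II error (false negative).

Type II error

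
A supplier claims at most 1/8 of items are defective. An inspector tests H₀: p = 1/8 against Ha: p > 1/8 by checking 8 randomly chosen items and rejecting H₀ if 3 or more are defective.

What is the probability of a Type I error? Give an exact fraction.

1129899/16777216

The significance level is the probability, assuming p = 1/8, of seeing 3 or more defectives in 8 draws.
α = 1 − P(X ≤ 2) = 1 − 15647317/16777216 = 1129899/16777216.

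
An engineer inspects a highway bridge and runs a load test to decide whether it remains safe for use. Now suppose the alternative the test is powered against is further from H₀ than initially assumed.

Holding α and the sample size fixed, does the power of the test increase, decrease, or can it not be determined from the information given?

It increases.

A bigger departure from H₀ is easier for the test to detect, so it fails to reject less often.
Since power = 1 − β and β decreases, power increases.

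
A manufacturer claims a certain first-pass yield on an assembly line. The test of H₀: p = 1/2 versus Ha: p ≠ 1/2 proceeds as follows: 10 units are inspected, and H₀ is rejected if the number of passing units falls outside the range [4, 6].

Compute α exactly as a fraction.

11/32

Under H₀, S ~ Binomial(10, 1/2); α is the probability of landing in either tail, P(S ≤ 3) + P(S ≥ 7).
By symmetry, α = 2·P(S ≤ 3) = 2·(1 + 10 + 45 + 120)/1024 = 352/1024 = 11/32.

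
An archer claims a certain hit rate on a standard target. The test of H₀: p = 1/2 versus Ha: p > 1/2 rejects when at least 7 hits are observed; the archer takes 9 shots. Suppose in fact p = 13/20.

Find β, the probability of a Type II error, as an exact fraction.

5301813769/8000000000

β = P(fail to reject H₀ | Ha true) = P(X ≤ 6 | p = 13/20), X ~ Binomial(9, 13/20).
Summing C(9,j)·(13/20)^j·(7/20)^{9-j} for j = 0..6 gives 5301813769/8000000000.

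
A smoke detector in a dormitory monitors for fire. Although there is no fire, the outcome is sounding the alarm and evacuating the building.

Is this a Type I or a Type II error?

Type I error

The null hypothesis here is that there is no fire.
'Sounding the alarm and evacuating the building' corresponds to rejecting H₀.
H₀ was rejected but H₀ is true — a Type I error (false positive).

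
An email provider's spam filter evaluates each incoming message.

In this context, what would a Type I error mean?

A Type I error would mean concluding that the message is spam when in fact the message is legitimate (not spam).

With the conventional null hypothesis that the message is legitimate (not spam):
A Type I error is rejecting H₀ when H₀ is true.
Here that means sending the message to the spam folder when actually the message is legitimate (not spam).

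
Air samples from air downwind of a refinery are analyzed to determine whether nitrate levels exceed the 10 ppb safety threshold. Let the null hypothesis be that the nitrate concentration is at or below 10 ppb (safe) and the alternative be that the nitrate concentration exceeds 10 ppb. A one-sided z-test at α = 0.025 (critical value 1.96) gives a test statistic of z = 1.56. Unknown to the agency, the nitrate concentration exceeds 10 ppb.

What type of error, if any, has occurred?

Type II error

Since z = 1.56 ≤ z* = 1.96, H₀ is not rejected.
H₀ is false (actually the nitrate concentration exceeds 10 ppb).
Failing to reject a false H₀ is a Type II error.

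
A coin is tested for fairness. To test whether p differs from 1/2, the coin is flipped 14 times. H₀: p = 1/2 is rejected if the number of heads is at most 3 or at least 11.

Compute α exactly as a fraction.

α = P(S ≤ 3 or S ≥ 11 | p = 1/2), S ~ Binomial(14, 1/2).
The two tails are symmetric, so α = 2·(1 + 14 + 91 + 364)/2^14 = 940/16384 = 235/4096.

235/4096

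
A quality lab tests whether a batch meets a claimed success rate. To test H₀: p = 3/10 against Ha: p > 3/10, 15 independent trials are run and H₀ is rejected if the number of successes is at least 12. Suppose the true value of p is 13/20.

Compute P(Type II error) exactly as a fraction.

A Type II error is failing to reject when Ha holds: with p = 13/20, β = P(S ≤ 11).
Adding the binomial probabilities P(S=0)+…+P(S=11) at p = 13/20 gives 6777270377107586237/8192000000000000000.

6777270377107586237/8192000000000000000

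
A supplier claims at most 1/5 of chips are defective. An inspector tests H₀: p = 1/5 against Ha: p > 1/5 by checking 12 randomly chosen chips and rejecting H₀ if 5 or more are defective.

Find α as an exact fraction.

3542749/48828125

α = P(reject H₀ | H₀ true) = P(S ≥ 5 | p = 1/5), S ~ Binomial(12, 1/5).
α = 1 − P(S ≤ 4) = 1 − 45285376/48828125 = 3542749/48828125.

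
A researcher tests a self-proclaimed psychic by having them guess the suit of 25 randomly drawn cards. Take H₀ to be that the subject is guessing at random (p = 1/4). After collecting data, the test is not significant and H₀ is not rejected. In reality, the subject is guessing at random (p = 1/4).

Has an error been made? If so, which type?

The test retained a true H₀ — the decision matches the true state.

No error (correct decision).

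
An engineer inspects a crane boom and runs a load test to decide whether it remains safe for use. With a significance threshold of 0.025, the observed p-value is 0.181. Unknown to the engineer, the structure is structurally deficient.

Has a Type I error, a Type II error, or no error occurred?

The conventional null hypothesis is that the structure meets the required load capacity (safe).
Since p = 0.181 ≥ α = 0.025, H₀ is not rejected.
H₀ is false (actually the structure is structurally deficient).
Failing to reject a false H₀ is a Type II error.

Type II error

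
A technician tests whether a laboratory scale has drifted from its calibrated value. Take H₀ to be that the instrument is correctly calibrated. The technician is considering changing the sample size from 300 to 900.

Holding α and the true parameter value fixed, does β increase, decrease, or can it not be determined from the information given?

It decreases.

More data shrinks sampling variability; the test statistic under Ha concentrates further from the null value, making rejection more likely.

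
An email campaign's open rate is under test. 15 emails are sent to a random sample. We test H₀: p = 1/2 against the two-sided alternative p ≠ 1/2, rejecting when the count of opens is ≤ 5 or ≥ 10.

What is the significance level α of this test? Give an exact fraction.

α = P(K ≤ 5 or K ≥ 10 | p = 1/2), K ~ Binomial(15, 1/2).
Each tail has probability (1 + 15 + 105 + 455 + 1365 + 3003)/32768; doubling gives α = 9888/32768 = 309/1024.

309/1024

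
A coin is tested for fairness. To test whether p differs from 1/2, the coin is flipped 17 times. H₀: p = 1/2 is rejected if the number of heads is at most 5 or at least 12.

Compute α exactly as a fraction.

α = P(X ≤ 5 or X ≥ 12 | p = 1/2), X ~ Binomial(17, 1/2).
The two tails are symmetric, so α = 2·(1 + 17 + 136 + 680 + 2380 + 6188)/2^17 = 18804/131072 = 4701/32768.

4701/32768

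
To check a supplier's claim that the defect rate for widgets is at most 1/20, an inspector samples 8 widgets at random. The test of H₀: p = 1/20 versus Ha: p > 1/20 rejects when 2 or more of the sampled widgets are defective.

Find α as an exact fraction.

1465463047/25600000000

α = P(reject H₀ | H₀ true) = P(S ≥ 2 | p = 1/20), S ~ Binomial(8, 1/20).
Computing the lower-tail complement: 1 − 24134536953/25600000000 = 1465463047/25600000000.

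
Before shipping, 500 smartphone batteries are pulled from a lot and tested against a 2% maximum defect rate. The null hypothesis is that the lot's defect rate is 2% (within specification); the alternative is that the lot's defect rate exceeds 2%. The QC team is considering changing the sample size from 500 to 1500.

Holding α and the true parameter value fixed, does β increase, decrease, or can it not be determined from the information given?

It decreases.

More data shrinks sampling variability; the test statistic under Ha concentrates further from the null value, making rejection more likely.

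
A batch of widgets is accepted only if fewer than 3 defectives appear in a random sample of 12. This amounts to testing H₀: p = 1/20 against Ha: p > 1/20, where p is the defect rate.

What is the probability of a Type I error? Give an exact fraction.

16030320228069/819200000000000

α = P(reject H₀ | H₀ true) = P(K ≥ 3 | p = 1/20), K ~ Binomial(12, 1/20).
α = 1 − P(K ≤ 2) = 1 − 803169679771931/819200000000000 = 16030320228069/819200000000000.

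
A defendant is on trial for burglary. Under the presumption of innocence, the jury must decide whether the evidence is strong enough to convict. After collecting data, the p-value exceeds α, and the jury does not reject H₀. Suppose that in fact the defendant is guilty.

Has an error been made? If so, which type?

The conventional null hypothesis here is that the defendant is innocent.
H₀ was not rejected, but H₀ is actually false.
Failing to reject a false null hypothesis is a Type II error (false negative).

Type II error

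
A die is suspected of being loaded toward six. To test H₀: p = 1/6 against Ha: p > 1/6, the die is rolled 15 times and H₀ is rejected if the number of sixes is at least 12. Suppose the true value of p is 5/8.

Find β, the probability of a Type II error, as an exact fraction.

7681591069083/8796093022208

A Type II error is failing to reject when Ha holds: with p = 5/8, β = P(S ≤ 11).
Summing C(15,j)·(5/8)^j·(3/8)^{15-j} for j = 0..11 gives 7681591069083/8796093022208.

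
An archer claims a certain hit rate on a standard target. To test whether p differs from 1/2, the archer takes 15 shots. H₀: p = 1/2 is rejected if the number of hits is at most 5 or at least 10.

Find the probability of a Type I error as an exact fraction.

309/1024

Under H₀, K ~ Binomial(15, 1/2); α is the probability of landing in either tail, P(K ≤ 5) + P(K ≥ 10).
By symmetry, α = 2·P(K ≤ 5) = 2·(1 + 15 + 105 + 455 + 1365 + 3003)/32768 = 9888/32768 = 309/1024.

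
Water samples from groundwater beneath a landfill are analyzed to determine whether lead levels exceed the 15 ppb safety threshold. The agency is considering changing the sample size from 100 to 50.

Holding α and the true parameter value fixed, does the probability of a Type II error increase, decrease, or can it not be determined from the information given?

With less data the test statistic is noisier; under Ha, more outcomes land inside the acceptance region.

It increases.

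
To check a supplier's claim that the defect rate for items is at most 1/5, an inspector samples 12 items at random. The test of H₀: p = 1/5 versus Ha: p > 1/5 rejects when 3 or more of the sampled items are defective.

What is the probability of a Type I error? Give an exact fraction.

21565149/48828125

Under H₀, Y ~ Binomial(12, 1/5); the Type I error rate is P(Y ≥ 3).
Computing the lower-tail complement: 1 − 27262976/48828125 = 21565149/48828125.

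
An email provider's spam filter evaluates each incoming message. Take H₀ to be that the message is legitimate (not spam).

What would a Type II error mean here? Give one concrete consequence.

A Type II error would mean concluding that the message is legitimate (not spam) (or at least failing to establish that the message is spam) when in fact the message is spam. Consequence: spam reaches the user's inbox.

A Type II error is failing to reject H₀ when H₀ is false.
Here that means delivering the message to the inbox when actually the message is spam.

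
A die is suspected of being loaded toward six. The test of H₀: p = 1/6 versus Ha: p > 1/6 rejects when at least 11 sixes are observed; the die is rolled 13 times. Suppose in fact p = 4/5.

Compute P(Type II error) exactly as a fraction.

Under the alternative p = 4/5, S ~ Binomial(13, 4/5); β is the probability the test does not reject, P(S < 11).
Equivalently, β = 1 − P(S ≥ 11) = 608334741/1220703125.

608334741/1220703125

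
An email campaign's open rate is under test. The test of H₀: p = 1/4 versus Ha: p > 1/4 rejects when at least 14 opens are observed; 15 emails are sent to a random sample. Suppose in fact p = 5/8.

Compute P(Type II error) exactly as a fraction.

17439598153791/17592186044416

Under the alternative p = 5/8, Y ~ Binomial(15, 5/8); β is the probability the test does not reject, P(Y < 14).
Equivalently, β = 1 − P(Y ≥ 14) = 17439598153791/17592186044416.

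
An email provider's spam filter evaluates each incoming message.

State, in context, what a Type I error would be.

With the conventional null hypothesis that the message is legitimate (not spam):
A Type I error is rejecting H₀ when H₀ is true.
Here that means sending the message to the spam folder when actually the message is legitimate (not spam).

A Type I error would mean concluding that the message is spam when in fact the message is legitimate (not spam).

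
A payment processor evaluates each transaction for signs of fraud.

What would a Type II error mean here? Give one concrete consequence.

A Type II error would mean concluding that the transaction is legitimate (or at least failing to establish that the transaction is fraudulent) when in fact the transaction is fraudulent. Consequence: a fraudulent charge goes through and the bank absorbs the loss.

With the conventional null hypothesis that the transaction is legitimate:
A Type II error is failing to reject H₀ when H₀ is false.
Here that means approving the transaction when actually the transaction is fraudulent.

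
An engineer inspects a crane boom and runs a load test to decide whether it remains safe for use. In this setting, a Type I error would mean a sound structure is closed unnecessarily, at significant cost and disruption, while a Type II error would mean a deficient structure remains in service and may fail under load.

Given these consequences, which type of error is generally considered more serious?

Type II error

The Type II consequence (a deficient structure remains in service and may fail under load) is more severe than the Type I consequence (a sound structure is closed unnecessarily, at significant cost and disruption).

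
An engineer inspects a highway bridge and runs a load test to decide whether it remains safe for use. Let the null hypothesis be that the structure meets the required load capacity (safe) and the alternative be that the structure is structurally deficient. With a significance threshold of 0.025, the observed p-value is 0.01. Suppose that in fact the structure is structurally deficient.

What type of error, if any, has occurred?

No error — this is a correct decision.

Since p = 0.01 < α = 0.025, H₀ is rejected.
H₀ is false (actually the structure is structurally deficient).
The decision matches the true state — no error.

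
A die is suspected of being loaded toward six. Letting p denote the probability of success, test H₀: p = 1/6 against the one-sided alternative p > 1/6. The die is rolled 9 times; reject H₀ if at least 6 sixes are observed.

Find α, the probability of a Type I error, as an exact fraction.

The Type I error probability is α = P(Y ≥ 6) computed under H₀, where Y ~ Binomial(9, 1/6).
Adding the binomial terms for j = 6 through 9 with p = 1/6 yields 5723/5038848.

5723/5038848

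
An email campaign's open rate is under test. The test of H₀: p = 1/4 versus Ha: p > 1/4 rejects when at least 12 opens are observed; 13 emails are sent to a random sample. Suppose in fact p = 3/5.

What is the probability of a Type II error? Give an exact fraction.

Under the alternative p = 3/5, X ~ Binomial(13, 3/5); β is the probability the test does not reject, P(X < 12).
Adding the binomial probabilities P(X=0)+…+P(X=11) at p = 3/5 gives 1205291336/1220703125.

1205291336/1220703125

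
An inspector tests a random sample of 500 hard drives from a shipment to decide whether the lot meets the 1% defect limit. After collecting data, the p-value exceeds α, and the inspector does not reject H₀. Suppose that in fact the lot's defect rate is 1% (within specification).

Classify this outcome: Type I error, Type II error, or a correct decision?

Neither — the decision is correct.

The conventional null hypothesis here is that the lot's defect rate is 1% (within specification).
The test retained a true H₀ — the decision matches the true state.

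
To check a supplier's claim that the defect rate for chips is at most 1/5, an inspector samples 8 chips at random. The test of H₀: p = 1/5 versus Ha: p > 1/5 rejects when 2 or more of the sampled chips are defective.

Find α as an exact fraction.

The significance level is the probability, assuming p = 1/5, of seeing 2 or more defectives in 8 draws.
Computing the lower-tail complement: 1 − 196608/390625 = 194017/390625.

194017/390625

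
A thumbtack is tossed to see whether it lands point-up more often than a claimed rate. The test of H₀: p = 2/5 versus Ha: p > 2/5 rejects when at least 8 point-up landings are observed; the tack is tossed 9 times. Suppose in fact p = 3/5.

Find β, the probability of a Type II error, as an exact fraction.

Under the alternative p = 3/5, Y ~ Binomial(9, 3/5); β is the probability the test does not reject, P(Y < 8).
Summing C(9,j)·(3/5)^j·(2/5)^{9-j} for j = 0..7 gives 1815344/1953125.

1815344/1953125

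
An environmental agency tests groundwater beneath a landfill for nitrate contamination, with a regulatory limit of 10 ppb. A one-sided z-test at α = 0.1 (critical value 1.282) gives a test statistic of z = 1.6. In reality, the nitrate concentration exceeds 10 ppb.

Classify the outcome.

Neither — the decision is correct.

The conventional null hypothesis is that the nitrate concentration is at or below 10 ppb (safe).
Since z = 1.6 > z* = 1.282, H₀ is rejected.
H₀ is false (actually the nitrate concentration exceeds 10 ppb).
The decision matches the true state — no error.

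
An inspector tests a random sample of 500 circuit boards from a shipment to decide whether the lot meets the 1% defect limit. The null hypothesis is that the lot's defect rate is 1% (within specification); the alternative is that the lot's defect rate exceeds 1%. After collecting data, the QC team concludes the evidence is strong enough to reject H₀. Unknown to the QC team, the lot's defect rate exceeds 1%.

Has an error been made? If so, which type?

The test rejected a false H₀ — the decision matches the true state.

Neither — the decision is correct.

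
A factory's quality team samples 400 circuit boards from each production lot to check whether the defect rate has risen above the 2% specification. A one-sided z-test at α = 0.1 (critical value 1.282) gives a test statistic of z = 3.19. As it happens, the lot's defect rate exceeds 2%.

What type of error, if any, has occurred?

The conventional null hypothesis is that the lot's defect rate is 2% (within specification).
Since z = 3.19 > z* = 1.282, H₀ is rejected.
H₀ is false (actually the lot's defect rate exceeds 2%).
The decision matches the true state — no error.

No error — this is a correct decision.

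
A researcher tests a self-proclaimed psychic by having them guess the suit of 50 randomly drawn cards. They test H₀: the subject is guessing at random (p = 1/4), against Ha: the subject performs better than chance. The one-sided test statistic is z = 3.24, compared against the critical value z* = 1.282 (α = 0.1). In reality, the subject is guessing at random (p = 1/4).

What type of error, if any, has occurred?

Since z = 3.24 > z* = 1.282, H₀ is rejected.
H₀ is true (actually the subject is guessing at random (p = 1/4)).
Rejecting a true H₀ is a Type I error.

Type I error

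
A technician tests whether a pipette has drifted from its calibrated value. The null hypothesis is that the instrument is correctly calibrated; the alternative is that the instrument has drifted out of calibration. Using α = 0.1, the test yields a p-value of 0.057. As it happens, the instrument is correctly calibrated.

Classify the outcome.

Since p = 0.057 < α = 0.1, H₀ is rejected.
H₀ is true (actually the instrument is correctly calibrated).
Rejecting a true H₀ is a Type I error.

Type I error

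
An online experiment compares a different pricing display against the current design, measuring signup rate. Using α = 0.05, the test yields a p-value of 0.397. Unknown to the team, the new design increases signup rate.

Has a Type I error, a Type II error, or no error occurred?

The conventional null hypothesis is that the new design has no effect on signup rate.
Since p = 0.397 ≥ α = 0.05, H₀ is not rejected.
H₀ is false (actually the new design increases signup rate).
Failing to reject a false H₀ is a Type II error.

Type II error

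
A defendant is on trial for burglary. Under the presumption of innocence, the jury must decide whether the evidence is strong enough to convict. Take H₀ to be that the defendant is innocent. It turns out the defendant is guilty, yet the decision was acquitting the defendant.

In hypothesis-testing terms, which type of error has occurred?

'Acquitting the defendant' corresponds to failing to reject H₀.
H₀ was not rejected but H₀ is false — a Type II error (false negative).

Type II error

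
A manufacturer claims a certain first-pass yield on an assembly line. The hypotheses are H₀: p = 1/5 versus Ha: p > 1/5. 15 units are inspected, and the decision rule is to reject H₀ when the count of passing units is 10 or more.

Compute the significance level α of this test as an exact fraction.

3455373/30517578125

α = P(reject H₀ | H₀ true) = P(S ≥ 10 | p = 1/5), with S ~ Binomial(15, 1/5).
P(S ≥ 10) = Σ_{j=10}^{15} C(15,j)·(1/5)^j·(4/5)^{15-j} = 3455373/30517578125.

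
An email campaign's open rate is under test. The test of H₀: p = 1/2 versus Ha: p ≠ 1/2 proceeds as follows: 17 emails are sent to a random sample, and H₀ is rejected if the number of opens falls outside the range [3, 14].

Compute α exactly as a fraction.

77/32768

α = P(X ≤ 2 or X ≥ 15 | p = 1/2), X ~ Binomial(17, 1/2).
Each tail has probability (1 + 17 + 136)/131072; doubling gives α = 308/131072 = 77/32768.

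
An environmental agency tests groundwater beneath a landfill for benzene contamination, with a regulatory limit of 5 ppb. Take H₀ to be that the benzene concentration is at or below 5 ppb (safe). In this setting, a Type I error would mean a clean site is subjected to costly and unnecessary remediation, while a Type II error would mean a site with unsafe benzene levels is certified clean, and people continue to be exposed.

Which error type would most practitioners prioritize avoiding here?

The Type II consequence (a site with unsafe benzene levels is certified clean, and people continue to be exposed) is more severe than the Type I consequence (a clean site is subjected to costly and unnecessary remediation).

Type II error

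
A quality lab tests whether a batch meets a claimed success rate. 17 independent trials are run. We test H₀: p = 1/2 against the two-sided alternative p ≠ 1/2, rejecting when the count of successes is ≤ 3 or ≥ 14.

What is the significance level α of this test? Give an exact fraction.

α = P(S ≤ 3 or S ≥ 14 | p = 1/2), S ~ Binomial(17, 1/2).
Each tail has probability (1 + 17 + 136 + 680)/131072; doubling gives α = 1668/131072 = 417/32768.

417/32768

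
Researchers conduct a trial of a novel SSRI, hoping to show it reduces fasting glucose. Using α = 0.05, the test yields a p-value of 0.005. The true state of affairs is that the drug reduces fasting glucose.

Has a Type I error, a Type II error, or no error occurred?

The conventional null hypothesis is that the drug has no effect on fasting glucose.
Since p = 0.005 < α = 0.05, H₀ is rejected.
H₀ is false (actually the drug reduces fasting glucose).
The decision matches the true state — no error.

Neither — the decision is correct.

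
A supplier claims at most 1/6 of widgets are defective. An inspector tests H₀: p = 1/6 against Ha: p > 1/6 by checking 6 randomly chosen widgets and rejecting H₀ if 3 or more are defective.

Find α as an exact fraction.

Under H₀, K ~ Binomial(6, 1/6); the Type I error rate is P(K ≥ 3).
α = 1 − P(K ≤ 2) = 1 − 21875/23328 = 1453/23328.

1453/23328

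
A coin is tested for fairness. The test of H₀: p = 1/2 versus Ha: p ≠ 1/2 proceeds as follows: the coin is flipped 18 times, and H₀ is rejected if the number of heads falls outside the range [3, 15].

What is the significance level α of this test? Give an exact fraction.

43/32768

The significance level is the null-hypothesis probability of the rejection region {≤2} ∪ {≥16}.
The two tails are symmetric, so α = 2·(1 + 18 + 153)/2^18 = 344/262144 = 43/32768.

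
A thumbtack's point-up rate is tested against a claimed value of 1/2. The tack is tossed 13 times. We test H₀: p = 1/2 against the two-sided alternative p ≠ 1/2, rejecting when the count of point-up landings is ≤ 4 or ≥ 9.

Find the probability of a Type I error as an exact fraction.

1093/4096

The significance level is the null-hypothesis probability of the rejection region {≤4} ∪ {≥9}.
Each tail has probability (1 + 13 + 78 + 286 + 715)/8192; doubling gives α = 2186/8192 = 1093/4096.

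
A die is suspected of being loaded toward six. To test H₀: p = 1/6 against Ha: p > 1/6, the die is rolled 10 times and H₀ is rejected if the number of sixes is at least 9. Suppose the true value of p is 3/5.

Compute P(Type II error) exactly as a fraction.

9312916/9765625

A Type II error is failing to reject when Ha holds: with p = 3/5, β = P(X ≤ 8).
Summing C(10,j)·(3/5)^j·(2/5)^{10-j} for j = 0..8 gives 9312916/9765625.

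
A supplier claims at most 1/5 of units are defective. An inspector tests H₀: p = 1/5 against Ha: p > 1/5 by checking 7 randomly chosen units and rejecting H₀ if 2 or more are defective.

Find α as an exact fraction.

33069/78125

Under H₀, X ~ Binomial(7, 1/5); the Type I error rate is P(X ≥ 2).
α = 1 − P(X ≤ 1) = 1 − 45056/78125 = 33069/78125.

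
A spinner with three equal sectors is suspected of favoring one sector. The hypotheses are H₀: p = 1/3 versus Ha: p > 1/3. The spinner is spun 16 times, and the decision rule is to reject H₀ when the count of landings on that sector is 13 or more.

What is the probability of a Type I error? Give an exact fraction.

4993/43046721

The Type I error probability is α = P(Y ≥ 13) computed under H₀, where Y ~ Binomial(16, 1/3).
P(Y ≥ 13) = Σ_{j=13}^{16} C(16,j)·(1/3)^j·(2/3)^{16-j} = 4993/43046721.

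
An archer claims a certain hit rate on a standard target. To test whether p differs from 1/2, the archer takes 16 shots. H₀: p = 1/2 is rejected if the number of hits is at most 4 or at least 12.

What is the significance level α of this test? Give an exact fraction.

Under H₀, S ~ Binomial(16, 1/2); α is the probability of landing in either tail, P(S ≤ 4) + P(S ≥ 12).
Each tail has probability (1 + 16 + 120 + 560 + 1820)/65536; doubling gives α = 5034/65536 = 2517/32768.

2517/32768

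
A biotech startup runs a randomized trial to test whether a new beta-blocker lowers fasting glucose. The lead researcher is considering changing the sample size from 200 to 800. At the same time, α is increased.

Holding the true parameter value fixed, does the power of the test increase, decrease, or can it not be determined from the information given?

It increases.

Increasing n separates the H₀ and Ha sampling distributions, so under Ha fewer outcomes land in the acceptance region. A larger α widens the rejection region, so when the alternative is true more outcomes lead to rejection — failing to reject becomes less likely. Both changes push β in the same direction.
Since power = 1 − β and β decreases, power increases.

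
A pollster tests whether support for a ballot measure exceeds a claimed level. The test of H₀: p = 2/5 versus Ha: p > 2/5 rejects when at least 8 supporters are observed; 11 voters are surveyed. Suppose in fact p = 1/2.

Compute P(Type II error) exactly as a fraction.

227/256

A Type II error is failing to reject when Ha holds: with p = 1/2, β = P(Y ≤ 7).
Equivalently, β = 1 − P(Y ≥ 8) = 227/256.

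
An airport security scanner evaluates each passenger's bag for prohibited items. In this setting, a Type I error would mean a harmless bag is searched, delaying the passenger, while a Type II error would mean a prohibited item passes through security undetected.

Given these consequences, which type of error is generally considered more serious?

The Type II consequence (a prohibited item passes through security undetected) is more severe than the Type I consequence (a harmless bag is searched, delaying the passenger).

Type II error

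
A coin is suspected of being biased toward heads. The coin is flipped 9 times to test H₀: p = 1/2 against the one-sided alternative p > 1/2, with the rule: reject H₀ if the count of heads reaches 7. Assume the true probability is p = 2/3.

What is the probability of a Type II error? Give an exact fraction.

β = P(fail to reject H₀ | Ha true) = P(K ≤ 6 | p = 2/3), K ~ Binomial(9, 2/3).
Adding the binomial probabilities P(K=0)+…+P(K=6) at p = 2/3 gives 12259/19683.

12259/19683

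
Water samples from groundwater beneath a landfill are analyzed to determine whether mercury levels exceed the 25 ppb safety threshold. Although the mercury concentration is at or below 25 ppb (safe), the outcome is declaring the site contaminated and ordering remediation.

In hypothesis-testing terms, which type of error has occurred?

The null hypothesis here is that the mercury concentration is at or below 25 ppb (safe).
'Declaring the site contaminated and ordering remediation' corresponds to rejecting H₀.
H₀ was rejected but H₀ is true — a Type I error (false positive).

Type I error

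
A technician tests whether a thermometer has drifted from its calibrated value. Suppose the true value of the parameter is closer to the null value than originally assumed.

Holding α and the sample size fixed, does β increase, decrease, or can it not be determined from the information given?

It increases.

When the true parameter is near the null value, the test has a harder time distinguishing Ha from H₀.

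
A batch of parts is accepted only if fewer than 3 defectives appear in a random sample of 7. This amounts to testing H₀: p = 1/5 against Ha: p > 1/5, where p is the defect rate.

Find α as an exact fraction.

α = P(reject H₀ | H₀ true) = P(S ≥ 3 | p = 1/5), S ~ Binomial(7, 1/5).
α = 1 − P(S ≤ 2) = 1 − 13312/15625 = 2313/15625.

2313/15625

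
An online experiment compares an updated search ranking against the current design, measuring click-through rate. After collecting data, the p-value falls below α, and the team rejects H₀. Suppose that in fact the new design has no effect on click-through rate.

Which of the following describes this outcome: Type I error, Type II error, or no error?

The conventional null hypothesis here is that the new design has no effect on click-through rate.
H₀ was rejected, but H₀ is actually true.
Rejecting a true null hypothesis is a Type I error (false positive).

Type I error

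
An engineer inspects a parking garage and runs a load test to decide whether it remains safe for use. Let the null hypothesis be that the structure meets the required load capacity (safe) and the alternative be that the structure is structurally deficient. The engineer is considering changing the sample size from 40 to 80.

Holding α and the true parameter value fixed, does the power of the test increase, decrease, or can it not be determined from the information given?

Increasing n separates the H₀ and Ha sampling distributions, so under Ha fewer outcomes land in the acceptance region.
Since power = 1 − β and β decreases, power increases.

It increases.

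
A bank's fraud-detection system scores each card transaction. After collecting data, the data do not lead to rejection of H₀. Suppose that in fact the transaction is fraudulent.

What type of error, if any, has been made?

The conventional null hypothesis here is that the transaction is legitimate.
H₀ was not rejected, but H₀ is actually false.
Failing to reject a false null hypothesis is a Type II error (false negative).

Type II error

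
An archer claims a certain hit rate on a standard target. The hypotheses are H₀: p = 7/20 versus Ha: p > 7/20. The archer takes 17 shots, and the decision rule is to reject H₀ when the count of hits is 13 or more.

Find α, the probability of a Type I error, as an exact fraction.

α = P(reject H₀ | H₀ true) = P(K ≥ 13 | p = 7/20), with K ~ Binomial(17, 7/20).
P(K ≥ 13) = Σ_{j=13}^{17} C(17,j)·(7/20)^j·(13/20)^{17-j} = 192899528156639731/327680000000000000000.

192899528156639731/327680000000000000000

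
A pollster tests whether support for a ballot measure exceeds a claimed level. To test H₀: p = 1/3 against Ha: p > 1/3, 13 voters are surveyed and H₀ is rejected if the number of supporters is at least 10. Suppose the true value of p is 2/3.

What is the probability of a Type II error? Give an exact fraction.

1080275/1594323

β = P(fail to reject H₀ | Ha true) = P(X ≤ 9 | p = 2/3), X ~ Binomial(13, 2/3).
Summing C(13,j)·(2/3)^j·(1/3)^{13-j} for j = 0..9 gives 1080275/1594323.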